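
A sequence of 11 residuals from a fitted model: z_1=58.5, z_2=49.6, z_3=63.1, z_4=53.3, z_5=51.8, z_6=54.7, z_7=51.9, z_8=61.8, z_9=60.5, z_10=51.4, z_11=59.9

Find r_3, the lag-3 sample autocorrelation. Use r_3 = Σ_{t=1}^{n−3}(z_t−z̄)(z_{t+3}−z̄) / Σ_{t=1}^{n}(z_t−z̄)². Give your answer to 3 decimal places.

0.145

Mean z̄ = (58.5 + 49.6 + 63.1 + 53.3 + 51.8 + 54.7 + 51.9 + 61.8 + 60.5 + 51.4 + 59.9)/11 = 56.0455
Numerator Σ_{t=1}^{8}(z_t−z̄)(z_{t+3}−z̄) = 33.5293
Denominator Σ(z_t−z̄)² = 231.2873
r_3 = 33.5293 / 231.2873 = 0.145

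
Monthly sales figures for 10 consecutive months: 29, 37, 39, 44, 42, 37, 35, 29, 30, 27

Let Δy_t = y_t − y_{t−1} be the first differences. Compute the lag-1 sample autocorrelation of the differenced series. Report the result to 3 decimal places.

First differences Δy: 8, 2, 5, -2, -5, -2, -6, 1, -3
Mean of differences = -0.2222
Numerator Σ(Δy_t−Δȳ)(Δy_{t+1}−Δȳ) = 37.3951
Denominator Σ(Δy_t−Δȳ)² = 171.5556
r_1(Δy) = 37.3951 / 171.5556 = 0.218

0.218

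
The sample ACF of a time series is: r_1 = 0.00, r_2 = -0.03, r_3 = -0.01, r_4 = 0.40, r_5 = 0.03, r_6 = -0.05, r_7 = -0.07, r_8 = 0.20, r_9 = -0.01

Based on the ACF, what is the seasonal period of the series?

4

The largest autocorrelation is r_4 = 0.40, with a weaker echo at lag 8 (0.20); the remaining lags stay at or below 0.03.
The dominant spike at lag 4 indicates a seasonal period of 4.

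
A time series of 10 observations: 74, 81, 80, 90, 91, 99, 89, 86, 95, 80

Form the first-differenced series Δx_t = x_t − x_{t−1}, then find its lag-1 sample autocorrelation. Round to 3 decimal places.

-0.353

First differences Δx: 7, -1, 10, 1, 8, -10, -3, 9, -15
Mean of differences = 0.6667
Numerator Σ(Δx_t−Δx̄)(Δx_{t+1}−Δx̄) = -220.7778
Denominator Σ(Δx_t−Δx̄)² = 626.0000
r_1(Δx) = -220.7778 / 626.0000 = -0.353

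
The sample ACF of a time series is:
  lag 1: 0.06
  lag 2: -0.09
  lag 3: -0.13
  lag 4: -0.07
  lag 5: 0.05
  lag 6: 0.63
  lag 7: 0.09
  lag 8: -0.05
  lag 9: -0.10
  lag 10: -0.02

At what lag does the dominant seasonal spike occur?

6

The largest autocorrelation is r_6 = 0.63; the remaining lags stay at or below 0.09.
The dominant spike at lag 6 indicates a seasonal period of 6.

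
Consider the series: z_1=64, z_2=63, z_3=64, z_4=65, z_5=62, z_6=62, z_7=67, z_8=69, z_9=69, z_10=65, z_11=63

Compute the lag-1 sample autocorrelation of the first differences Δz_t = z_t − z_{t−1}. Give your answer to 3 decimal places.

0.249

First differences Δz: -1, 1, 1, -3, 0, 5, 2, 0, -4, -2
Mean of differences = -0.1000
Numerator Σ(Δz_t−Δz̄)(Δz_{t+1}−Δz̄) = 15.1900
Denominator Σ(Δz_t−Δz̄)² = 60.9000
r_1(Δz) = 15.1900 / 60.9000 = 0.249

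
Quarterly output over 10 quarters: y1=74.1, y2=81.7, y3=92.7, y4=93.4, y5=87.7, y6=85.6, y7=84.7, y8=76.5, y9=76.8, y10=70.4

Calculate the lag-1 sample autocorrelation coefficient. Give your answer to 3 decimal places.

Mean ȳ = (74.1 + 81.7 + 92.7 + 93.4 + 87.7 + 85.6 + 84.7 + 76.5 + 76.8 + 70.4)/10 = 82.3600
Numerator Σ_{t=1}^{9}(y_t−ȳ)(y_{t+1}−ȳ) = 281.9844
Denominator Σ(y_t−ȳ)² = 550.2440
r_1 = 281.9844 / 550.2440 = 0.512

0.512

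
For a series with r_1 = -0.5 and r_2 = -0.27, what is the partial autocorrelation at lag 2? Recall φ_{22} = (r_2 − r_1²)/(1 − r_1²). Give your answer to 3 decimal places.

-0.693

φ_{22} = (r_2 − r_1²) / (1 − r_1²)
r_1² = (-0.5)² = 0.25
Numerator = -0.27 − 0.2500 = -0.5200; denominator = 1 − 0.2500 = 0.7500
φ_{22} = -0.5200 / 0.7500 = -0.693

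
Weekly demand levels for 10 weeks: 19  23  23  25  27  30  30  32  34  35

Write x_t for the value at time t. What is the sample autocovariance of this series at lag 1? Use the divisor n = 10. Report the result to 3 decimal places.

Mean x̄ = (19 + 23 + 23 + 25 + 27 + 30 + 30 + 32 + 34 + 35)/10 = 27.8000
Σ_{t=1}^{9}(x_t−x̄)(x_{t+1}−x̄) = 163.9600
γ_1 = 163.9600 / 10 = 16.396

16.396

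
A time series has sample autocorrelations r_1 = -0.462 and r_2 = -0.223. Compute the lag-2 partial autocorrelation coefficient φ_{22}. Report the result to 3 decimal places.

-0.555

φ_{22} = (r_2 − r_1²) / (1 − r_1²)
r_1² = (-0.462)² = 0.213444
Numerator = -0.223 − 0.2134 = -0.4364; denominator = 1 − 0.2134 = 0.7866
φ_{22} = -0.4364 / 0.7866 = -0.555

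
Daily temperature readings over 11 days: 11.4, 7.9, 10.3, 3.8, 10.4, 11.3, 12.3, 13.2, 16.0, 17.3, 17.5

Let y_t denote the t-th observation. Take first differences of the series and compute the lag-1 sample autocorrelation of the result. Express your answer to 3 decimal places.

-0.524

First differences Δy: -3.5, 2.4, -6.5, 6.6, 0.9, 1.0, 0.9, 2.8, 1.3, 0.2
Mean of differences = 0.6100
Numerator Σ(Δy_t−Δȳ)(Δy_{t+1}−Δȳ) = -58.8461
Denominator Σ(Δy_t−Δȳ)² = 112.2890
r_1(Δy) = -58.8461 / 112.2890 = -0.524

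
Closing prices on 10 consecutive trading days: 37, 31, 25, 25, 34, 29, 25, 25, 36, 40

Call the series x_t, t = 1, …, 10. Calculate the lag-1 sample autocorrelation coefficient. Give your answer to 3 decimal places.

0.233

Mean x̄ = (37 + 31 + 25 + 25 + 34 + 29 + 25 + 25 + 36 + 40)/10 = 30.7000
Numerator Σ_{t=1}^{9}(x_t−x̄)(x_{t+1}−x̄) = 69.5100
Denominator Σ(x_t−x̄)² = 298.1000
r_1 = 69.5100 / 298.1000 = 0.233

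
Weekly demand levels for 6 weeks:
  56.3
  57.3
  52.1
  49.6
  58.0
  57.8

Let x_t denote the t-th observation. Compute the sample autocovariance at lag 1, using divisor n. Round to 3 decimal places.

Mean x̄ = (56.3 + 57.3 + 52.1 + 49.6 + 58.0 + 57.8)/6 = 55.1833
Deviations: 1.1167, 2.1167, -3.0833, -5.5833, 2.8167, 2.6167
Σ_{t=1}^{5}(x_t−x̄)(x_{t+1}−x̄) = 4.6964
γ_1 = 4.6964 / 6 = 0.783

0.783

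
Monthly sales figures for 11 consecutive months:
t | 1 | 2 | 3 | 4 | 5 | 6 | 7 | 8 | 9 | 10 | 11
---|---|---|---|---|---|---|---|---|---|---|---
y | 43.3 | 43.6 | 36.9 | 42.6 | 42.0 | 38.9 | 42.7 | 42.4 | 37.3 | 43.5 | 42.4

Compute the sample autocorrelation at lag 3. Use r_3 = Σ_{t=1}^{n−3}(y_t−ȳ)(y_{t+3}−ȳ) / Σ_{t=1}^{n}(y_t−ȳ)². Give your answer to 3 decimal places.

0.502

Mean ȳ = (43.3 + 43.6 + 36.9 + 42.6 + 42.0 + 38.9 + 42.7 + 42.4 + 37.3 + 43.5 + 42.4)/11 = 41.4182
Numerator Σ_{t=1}^{8}(y_t−ȳ)(y_{t+3}−ȳ) = 30.9599
Denominator Σ(y_t−ȳ)² = 61.6564
r_3 = 30.9599 / 61.6564 = 0.502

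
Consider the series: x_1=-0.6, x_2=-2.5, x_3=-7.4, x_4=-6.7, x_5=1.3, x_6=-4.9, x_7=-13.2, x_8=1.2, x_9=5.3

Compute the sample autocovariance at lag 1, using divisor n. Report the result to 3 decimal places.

Mean x̄ = (-0.6 − 2.5 − 7.4 − 6.7 + 1.3 − 4.9 − 13.2 + 1.2 + 5.3)/9 = -3.0556
Σ_{t=1}^{8}(x_t−x̄)(x_{t+1}−x̄) = 1.9747
γ_1 = 1.9747 / 9 = 0.219

0.219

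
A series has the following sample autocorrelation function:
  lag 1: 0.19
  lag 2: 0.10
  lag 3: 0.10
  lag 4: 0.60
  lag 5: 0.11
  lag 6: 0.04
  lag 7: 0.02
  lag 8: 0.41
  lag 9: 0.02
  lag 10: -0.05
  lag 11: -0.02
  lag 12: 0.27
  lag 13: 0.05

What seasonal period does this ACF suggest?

4

The largest autocorrelation is r_4 = 0.60, with weaker echoes at lags 8 (0.41) and 12 (0.27); the remaining lags stay at or below 0.19.
The dominant spike at lag 4 indicates a seasonal period of 4.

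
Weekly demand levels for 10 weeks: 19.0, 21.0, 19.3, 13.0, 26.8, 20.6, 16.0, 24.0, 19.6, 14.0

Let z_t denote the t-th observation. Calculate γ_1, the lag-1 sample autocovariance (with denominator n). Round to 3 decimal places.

-5.817

Mean z̄ = (19.0 + 21.0 + 19.3 + 13.0 + 26.8 + 20.6 + 16.0 + 24.0 + 19.6 + 14.0)/10 = 19.3300
Σ_{t=1}^{9}(z_t−z̄)(z_{t+1}−z̄) = -58.1679
γ_1 = -58.1679 / 10 = -5.817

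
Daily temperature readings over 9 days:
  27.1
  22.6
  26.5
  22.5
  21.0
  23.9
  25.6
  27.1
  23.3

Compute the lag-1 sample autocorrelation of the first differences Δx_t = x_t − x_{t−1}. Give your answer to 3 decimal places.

-0.348

First differences Δx: -4.5, 3.9, -4.0, -1.5, 2.9, 1.7, 1.5, -3.8
Mean of differences = -0.4750
Numerator Σ(Δx_t−Δx̄)(Δx_{t+1}−Δx̄) = -27.8081
Denominator Σ(Δx_t−Δx̄)² = 79.8950
r_1(Δx) = -27.8081 / 79.8950 = -0.348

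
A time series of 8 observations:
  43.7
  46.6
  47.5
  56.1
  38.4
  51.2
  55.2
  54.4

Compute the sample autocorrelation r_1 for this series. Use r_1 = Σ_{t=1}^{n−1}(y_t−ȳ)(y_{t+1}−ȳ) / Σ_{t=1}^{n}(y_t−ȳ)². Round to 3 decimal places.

-0.169

Mean ȳ = (43.7 + 46.6 + 47.5 + 56.1 + 38.4 + 51.2 + 55.2 + 54.4)/8 = 49.1375
Deviations from mean: -5.4375, -2.5375, -1.6375, 6.9625, -10.7375, 2.0625, 6.0625, 5.2625
Σ(y_t−ȳ)(y_{t+1}−ȳ) = (13.7977) + (4.1552) + (-11.4011) + (-74.7598) + (-22.1461) + (12.5039) + (31.9039) = -45.9464
Denominator Σ(y_t−ȳ)² = 271.1588
r_1 = -45.9464 / 271.1588 = -0.169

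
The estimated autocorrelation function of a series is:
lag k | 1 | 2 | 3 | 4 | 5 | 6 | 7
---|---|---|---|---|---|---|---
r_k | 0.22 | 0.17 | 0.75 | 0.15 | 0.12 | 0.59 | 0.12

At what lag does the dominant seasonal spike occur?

The largest autocorrelation is r_3 = 0.75, with a weaker echo at lag 6 (0.59); the remaining lags stay at or below 0.22. The elevated value at lag 1 (0.22), dropping to 0.17 at lag 2, reflects decaying short-term dependence rather than seasonality.
The dominant spike at lag 3 indicates a seasonal period of 3.

3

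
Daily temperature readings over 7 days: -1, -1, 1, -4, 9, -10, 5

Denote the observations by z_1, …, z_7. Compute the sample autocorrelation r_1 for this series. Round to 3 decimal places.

Mean z̄ = (-1 − 1 + 1 − 4 + 9 − 10 + 5)/7 = -0.1429
Deviations from mean: -0.8571, -0.8571, 1.1429, -3.8571, 9.1429, -9.8571, 5.1429
Numerator Σ_{t=1}^{6}(z_t−z̄)(z_{t+1}−z̄) = -180.7347
Denominator Σ(z_t−z̄)² = 224.8571
r_1 = -180.7347 / 224.8571 = -0.804

-0.804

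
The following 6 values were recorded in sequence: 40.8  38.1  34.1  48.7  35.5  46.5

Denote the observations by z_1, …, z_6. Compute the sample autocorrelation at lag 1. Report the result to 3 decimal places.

Mean z̄ = (40.8 + 38.1 + 34.1 + 48.7 + 35.5 + 46.5)/6 = 40.6167
Numerator Σ_{t=1}^{5}(z_t−z̄)(z_{t+1}−z̄) = -108.2003
Denominator Σ(z_t−z̄)² = 174.9683
r_1 = -108.2003 / 174.9683 = -0.618

-0.618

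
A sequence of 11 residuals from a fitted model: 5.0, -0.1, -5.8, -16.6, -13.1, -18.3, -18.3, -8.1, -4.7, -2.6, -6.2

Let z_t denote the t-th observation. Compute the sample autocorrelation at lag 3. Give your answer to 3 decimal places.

Mean z̄ = (5.0 − 0.1 − 5.8 − 16.6 − 13.1 − 18.3 − 18.3 − 8.1 − 4.7 − 2.6 − 6.2)/11 = -8.0727
Numerator Σ_{t=1}^{8}(z_t−z̄)(z_{t+3}−z̄) = -177.9677
Denominator Σ(z_t−z̄)² = 591.6418
r_3 = -177.9677 / 591.6418 = -0.301

-0.301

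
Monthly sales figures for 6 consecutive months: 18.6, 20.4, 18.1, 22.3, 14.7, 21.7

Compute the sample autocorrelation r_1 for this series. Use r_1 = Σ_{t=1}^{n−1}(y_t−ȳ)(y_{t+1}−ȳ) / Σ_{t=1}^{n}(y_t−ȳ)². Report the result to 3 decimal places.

Mean ȳ = (18.6 + 20.4 + 18.1 + 22.3 + 14.7 + 21.7)/6 = 19.3000
Deviations from mean: -0.7000, 1.1000, -1.2000, 3.0000, -4.6000, 2.4000
Numerator Σ_{t=1}^{5}(y_t−ȳ)(y_{t+1}−ȳ) = -30.5300
Denominator Σ(y_t−ȳ)² = 39.0600
r_1 = -30.5300 / 39.0600 = -0.782

-0.782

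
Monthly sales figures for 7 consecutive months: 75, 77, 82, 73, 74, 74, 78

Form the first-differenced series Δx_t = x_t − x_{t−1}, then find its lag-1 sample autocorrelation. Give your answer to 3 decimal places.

First differences Δx: 2, 5, -9, 1, 0, 4
Mean of differences = 0.5000
Numerator Σ(Δx_t−Δx̄)(Δx_{t+1}−Δx̄) = -42.7500
Denominator Σ(Δx_t−Δx̄)² = 125.5000
r_1(Δx) = -42.7500 / 125.5000 = -0.341

-0.341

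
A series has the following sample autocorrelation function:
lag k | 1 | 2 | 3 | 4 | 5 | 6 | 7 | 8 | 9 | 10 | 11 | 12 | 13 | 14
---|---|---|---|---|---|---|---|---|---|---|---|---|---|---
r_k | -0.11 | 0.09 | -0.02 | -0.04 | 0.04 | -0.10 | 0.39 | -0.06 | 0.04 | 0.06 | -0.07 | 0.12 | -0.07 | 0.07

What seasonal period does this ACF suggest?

The largest autocorrelation is r_7 = 0.39; the remaining lags stay at or below 0.12.
The dominant spike at lag 7 indicates a seasonal period of 7.

7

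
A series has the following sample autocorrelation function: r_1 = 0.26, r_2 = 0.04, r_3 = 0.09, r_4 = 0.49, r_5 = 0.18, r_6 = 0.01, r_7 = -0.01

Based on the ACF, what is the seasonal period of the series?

The largest autocorrelation is r_4 = 0.49; the remaining lags stay at or below 0.26. The elevated value at lag 1 (0.26), dropping to 0.04 at lag 2, reflects decaying short-term dependence rather than seasonality.
The dominant spike at lag 4 indicates a seasonal period of 4.

4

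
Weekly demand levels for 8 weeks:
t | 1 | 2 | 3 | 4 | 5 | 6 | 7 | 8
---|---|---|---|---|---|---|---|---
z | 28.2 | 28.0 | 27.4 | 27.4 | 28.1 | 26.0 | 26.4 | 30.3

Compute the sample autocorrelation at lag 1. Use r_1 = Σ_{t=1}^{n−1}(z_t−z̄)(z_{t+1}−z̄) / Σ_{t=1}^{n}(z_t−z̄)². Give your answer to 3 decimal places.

Mean z̄ = (28.2 + 28.0 + 27.4 + 27.4 + 28.1 + 26.0 + 26.4 + 30.3)/8 = 27.7250
Deviations from mean: 0.4750, 0.2750, -0.3250, -0.3250, 0.3750, -1.7250, -1.3250, 2.5750
Numerator Σ_{t=1}^{7}(z_t−z̄)(z_{t+1}−z̄) = -1.7481
Denominator Σ(z_t−z̄)² = 12.0150
r_1 = -1.7481 / 12.0150 = -0.145

-0.145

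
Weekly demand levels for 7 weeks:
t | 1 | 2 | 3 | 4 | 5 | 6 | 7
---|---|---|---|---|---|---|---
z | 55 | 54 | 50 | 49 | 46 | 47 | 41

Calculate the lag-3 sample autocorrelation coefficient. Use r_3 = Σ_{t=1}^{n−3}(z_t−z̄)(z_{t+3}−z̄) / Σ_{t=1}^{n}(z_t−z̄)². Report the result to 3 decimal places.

Mean z̄ = (55 + 54 + 50 + 49 + 46 + 47 + 41)/7 = 48.8571
Deviations from mean: 6.1429, 5.1429, 1.1429, 0.1429, -2.8571, -1.8571, -7.8571
Numerator Σ_{t=1}^{4}(z_t−z̄)(z_{t+3}−z̄) = -17.0612
Denominator Σ(z_t−z̄)² = 138.8571
r_3 = -17.0612 / 138.8571 = -0.123

-0.123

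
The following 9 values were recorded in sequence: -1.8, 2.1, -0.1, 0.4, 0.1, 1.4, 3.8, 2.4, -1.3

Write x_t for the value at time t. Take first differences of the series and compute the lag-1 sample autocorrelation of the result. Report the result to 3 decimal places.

First differences Δx: 3.9, -2.2, 0.5, -0.3, 1.3, 2.4, -1.4, -3.7
Mean of differences = 0.0625
Numerator Σ(Δx_t−Δx̄)(Δx_{t+1}−Δx̄) = -5.3027
Denominator Σ(Δx_t−Δx̄)² = 43.4588
r_1(Δx) = -5.3027 / 43.4588 = -0.122

-0.122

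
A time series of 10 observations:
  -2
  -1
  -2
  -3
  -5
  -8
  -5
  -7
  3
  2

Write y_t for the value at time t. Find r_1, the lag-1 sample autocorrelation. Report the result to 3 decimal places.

0.335

Mean ȳ = (-2 − 1 − 2 − 3 − 5 − 8 − 5 − 7 + 3 + 2)/10 = -2.8000
Numerator Σ_{t=1}^{9}(y_t−ȳ)(y_{t+1}−ȳ) = 38.7600
Denominator Σ(y_t−ȳ)² = 115.6000
r_1 = 38.7600 / 115.6000 = 0.335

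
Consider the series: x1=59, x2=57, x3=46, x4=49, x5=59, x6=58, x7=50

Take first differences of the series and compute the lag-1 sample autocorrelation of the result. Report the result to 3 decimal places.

First differences Δx: -2, -11, 3, 10, -1, -8
Mean of differences = -1.5000
Numerator Σ(Δx_t−Δx̄)(Δx_{t+1}−Δx̄) = 16.2500
Denominator Σ(Δx_t−Δx̄)² = 285.5000
r_1(Δx) = 16.2500 / 285.5000 = 0.057

0.057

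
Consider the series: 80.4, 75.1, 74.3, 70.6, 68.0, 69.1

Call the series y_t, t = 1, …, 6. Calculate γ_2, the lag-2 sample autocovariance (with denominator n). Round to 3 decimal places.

1.222

Mean ȳ = (80.4 + 75.1 + 74.3 + 70.6 + 68.0 + 69.1)/6 = 72.9167
Σ_{t=1}^{4}(y_t−ȳ)(y_{t+2}−ȳ) = 7.3344
γ_2 = 7.3344 / 6 = 1.222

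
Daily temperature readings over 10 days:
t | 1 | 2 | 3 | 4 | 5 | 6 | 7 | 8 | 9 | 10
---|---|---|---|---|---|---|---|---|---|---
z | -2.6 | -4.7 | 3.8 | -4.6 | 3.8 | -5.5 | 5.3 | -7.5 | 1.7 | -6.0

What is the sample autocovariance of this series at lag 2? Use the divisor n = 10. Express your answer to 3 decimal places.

15.391

Mean z̄ = (-2.6 − 4.7 + 3.8 − 4.6 + 3.8 − 5.5 + 5.3 − 7.5 + 1.7 − 6.0)/10 = -1.6300
Σ_{t=1}^{8}(z_t−z̄)(z_{t+2}−z̄) = 153.9052
γ_2 = 153.9052 / 10 = 15.391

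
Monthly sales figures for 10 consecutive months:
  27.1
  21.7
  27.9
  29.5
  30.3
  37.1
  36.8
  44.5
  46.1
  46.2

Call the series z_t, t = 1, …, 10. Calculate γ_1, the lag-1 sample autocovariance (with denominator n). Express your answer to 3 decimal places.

50.339

Mean z̄ = (27.1 + 21.7 + 27.9 + 29.5 + 30.3 + 37.1 + 36.8 + 44.5 + 46.1 + 46.2)/10 = 34.7200
Σ_{t=1}^{9}(z_t−z̄)(z_{t+1}−z̄) = 503.3936
γ_1 = 503.3936 / 10 = 50.339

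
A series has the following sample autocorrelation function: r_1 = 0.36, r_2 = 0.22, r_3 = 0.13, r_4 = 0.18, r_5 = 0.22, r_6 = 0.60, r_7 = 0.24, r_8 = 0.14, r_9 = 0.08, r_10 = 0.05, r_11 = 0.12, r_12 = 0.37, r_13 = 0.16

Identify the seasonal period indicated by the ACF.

6

The largest autocorrelation is r_6 = 0.60, with a weaker echo at lag 12 (0.37); the remaining lags stay at or below 0.36. The elevated value at lag 1 (0.36), dropping to 0.22 at lag 2, reflects decaying short-term dependence rather than seasonality.
The dominant spike at lag 6 indicates a seasonal period of 6.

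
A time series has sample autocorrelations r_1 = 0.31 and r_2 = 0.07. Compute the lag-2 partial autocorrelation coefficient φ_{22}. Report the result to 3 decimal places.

-0.029

φ_{22} = (r_2 − r_1²) / (1 − r_1²)
r_1² = (0.31)² = 0.0961
Numerator = 0.07 − 0.0961 = -0.0261; denominator = 1 − 0.0961 = 0.9039
φ_{22} = -0.0261 / 0.9039 = -0.029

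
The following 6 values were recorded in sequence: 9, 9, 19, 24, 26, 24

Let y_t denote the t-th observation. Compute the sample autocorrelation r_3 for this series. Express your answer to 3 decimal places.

-0.406

Mean ȳ = (9 + 9 + 19 + 24 + 26 + 24)/6 = 18.5000
Numerator Σ_{t=1}^{3}(y_t−ȳ)(y_{t+3}−ȳ) = -120.7500
Denominator Σ(y_t−ȳ)² = 297.5000
r_3 = -120.7500 / 297.5000 = -0.406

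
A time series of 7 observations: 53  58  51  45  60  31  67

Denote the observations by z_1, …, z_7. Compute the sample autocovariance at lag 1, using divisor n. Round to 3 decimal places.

-75.697

Mean z̄ = (53 + 58 + 51 + 45 + 60 + 31 + 67)/7 = 52.1429
Deviations: 0.8571, 5.8571, -1.1429, -7.1429, 7.8571, -21.1429, 14.8571
Σ_{t=1}^{6}(z_t−z̄)(z_{t+1}−z̄) = -529.8776
γ_1 = -529.8776 / 7 = -75.697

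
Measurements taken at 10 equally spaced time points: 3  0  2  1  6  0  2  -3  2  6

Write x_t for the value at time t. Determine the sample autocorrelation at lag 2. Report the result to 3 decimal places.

Mean x̄ = (3 + 0 + 2 + 1 + 6 + 0 + 2 − 3 + 2 + 6)/10 = 1.9000
Numerator Σ_{t=1}^{8}(x_t−x̄)(x_{t+2}−x̄) = -6.4200
Denominator Σ(x_t−x̄)² = 66.9000
r_2 = -6.4200 / 66.9000 = -0.096

-0.096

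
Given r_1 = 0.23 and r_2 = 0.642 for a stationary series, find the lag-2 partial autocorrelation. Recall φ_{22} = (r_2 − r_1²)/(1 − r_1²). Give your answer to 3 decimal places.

0.622

φ_{22} = (r_2 − r_1²) / (1 − r_1²)
r_1² = (0.23)² = 0.0529
Numerator = 0.642 − 0.0529 = 0.5891; denominator = 1 − 0.0529 = 0.9471
φ_{22} = 0.5891 / 0.9471 = 0.622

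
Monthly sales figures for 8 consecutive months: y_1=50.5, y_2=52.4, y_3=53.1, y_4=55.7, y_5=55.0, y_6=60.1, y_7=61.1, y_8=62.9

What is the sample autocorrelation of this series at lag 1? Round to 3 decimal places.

0.582

Mean ȳ = (50.5 + 52.4 + 53.1 + 55.7 + 55.0 + 60.1 + 61.1 + 62.9)/8 = 56.3500
Deviations from mean: -5.8500, -3.9500, -3.2500, -0.6500, -1.3500, 3.7500, 4.7500, 6.5500
Numerator Σ_{t=1}^{7}(y_t−ȳ)(y_{t+1}−ȳ) = 82.7975
Denominator Σ(y_t−ȳ)² = 142.1600
r_1 = 82.7975 / 142.1600 = 0.582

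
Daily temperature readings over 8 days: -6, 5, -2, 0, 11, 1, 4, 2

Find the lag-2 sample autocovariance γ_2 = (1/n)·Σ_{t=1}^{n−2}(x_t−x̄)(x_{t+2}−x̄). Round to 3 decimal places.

1.277

Mean x̄ = (-6 + 5 − 2 + 0 + 11 + 1 + 4 + 2)/8 = 1.8750
Σ_{t=1}^{6}(x_t−x̄)(x_{t+2}−x̄) = 10.2188
γ_2 = 10.2188 / 8 = 1.277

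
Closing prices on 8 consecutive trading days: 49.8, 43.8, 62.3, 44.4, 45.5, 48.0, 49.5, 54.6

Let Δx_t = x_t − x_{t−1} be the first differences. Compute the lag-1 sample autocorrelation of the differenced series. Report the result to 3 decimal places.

First differences Δx: -6.0, 18.5, -17.9, 1.1, 2.5, 1.5, 5.1
Mean of differences = 0.6857
Numerator Σ(Δx_t−Δx̄)(Δx_{t+1}−Δx̄) = -452.0688
Denominator Σ(Δx_t−Δx̄)² = 731.0886
r_1(Δx) = -452.0688 / 731.0886 = -0.618

-0.618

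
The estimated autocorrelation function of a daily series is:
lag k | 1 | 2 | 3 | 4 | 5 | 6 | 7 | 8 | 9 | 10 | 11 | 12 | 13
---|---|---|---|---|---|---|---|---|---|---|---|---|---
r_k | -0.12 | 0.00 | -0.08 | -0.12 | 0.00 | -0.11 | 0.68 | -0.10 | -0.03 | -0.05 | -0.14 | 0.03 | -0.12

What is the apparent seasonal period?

The largest autocorrelation is r_7 = 0.68; the remaining lags stay at or below 0.03.
The dominant spike at lag 7 indicates a seasonal period of 7.

7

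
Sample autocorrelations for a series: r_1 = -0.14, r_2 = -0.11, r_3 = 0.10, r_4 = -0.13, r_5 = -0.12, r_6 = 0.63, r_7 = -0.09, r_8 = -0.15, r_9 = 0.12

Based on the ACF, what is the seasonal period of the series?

The largest autocorrelation is r_6 = 0.63; the remaining lags stay at or below 0.12.
The dominant spike at lag 6 indicates a seasonal period of 6.

6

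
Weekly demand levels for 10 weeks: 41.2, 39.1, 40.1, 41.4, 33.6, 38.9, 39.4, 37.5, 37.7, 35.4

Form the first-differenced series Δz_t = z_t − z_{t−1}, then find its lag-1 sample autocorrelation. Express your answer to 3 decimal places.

First differences Δz: -2.1, 1.0, 1.3, -7.8, 5.3, 0.5, -1.9, 0.2, -2.3
Mean of differences = -0.6444
Numerator Σ(Δz_t−Δz̄)(Δz_{t+1}−Δz̄) = -52.7375
Denominator Σ(Δz_t−Δz̄)² = 101.4822
r_1(Δz) = -52.7375 / 101.4822 = -0.520

-0.520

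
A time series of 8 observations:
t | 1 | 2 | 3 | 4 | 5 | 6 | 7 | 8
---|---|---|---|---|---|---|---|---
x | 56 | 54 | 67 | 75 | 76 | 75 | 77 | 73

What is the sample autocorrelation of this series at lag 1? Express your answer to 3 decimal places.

0.627

Mean x̄ = (56 + 54 + 67 + 75 + 76 + 75 + 77 + 73)/8 = 69.1250
Deviations from mean: -13.1250, -15.1250, -2.1250, 5.8750, 6.8750, 5.8750, 7.8750, 3.8750
Σ(x_t−x̄)(x_{t+1}−x̄) = (198.5156) + (32.1406) + (-12.4844) + (40.3906) + (40.3906) + (46.2656) + (30.5156) = 375.7344
Denominator Σ(x_t−x̄)² = 598.8750
r_1 = 375.7344 / 598.8750 = 0.627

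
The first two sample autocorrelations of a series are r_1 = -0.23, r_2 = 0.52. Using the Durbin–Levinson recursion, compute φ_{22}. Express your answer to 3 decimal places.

φ_{22} = (r_2 − r_1²) / (1 − r_1²)
r_1² = (-0.23)² = 0.0529
Numerator = 0.52 − 0.0529 = 0.4671; denominator = 1 − 0.0529 = 0.9471
φ_{22} = 0.4671 / 0.9471 = 0.493

0.493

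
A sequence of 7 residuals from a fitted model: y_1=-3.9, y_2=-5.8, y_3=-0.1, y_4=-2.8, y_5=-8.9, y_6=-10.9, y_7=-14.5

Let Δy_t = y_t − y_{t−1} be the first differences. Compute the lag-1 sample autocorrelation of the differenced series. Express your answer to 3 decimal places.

First differences Δy: -1.9, 5.7, -2.7, -6.1, -2.0, -3.6
Mean of differences = -1.7667
Numerator Σ(Δy_t−Δȳ)(Δy_{t+1}−Δȳ) = -2.4811
Denominator Σ(Δy_t−Δȳ)² = 78.8333
r_1(Δy) = -2.4811 / 78.8333 = -0.031

-0.031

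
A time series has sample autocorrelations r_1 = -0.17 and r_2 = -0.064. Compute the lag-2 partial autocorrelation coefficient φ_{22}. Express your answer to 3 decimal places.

-0.096

φ_{22} = (r_2 − r_1²) / (1 − r_1²)
r_1² = (-0.17)² = 0.0289
Numerator = -0.064 − 0.0289 = -0.0929; denominator = 1 − 0.0289 = 0.9711
φ_{22} = -0.0929 / 0.9711 = -0.096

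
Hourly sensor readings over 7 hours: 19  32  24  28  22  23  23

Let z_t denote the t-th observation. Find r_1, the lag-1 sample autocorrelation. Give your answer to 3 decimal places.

-0.447

Mean z̄ = (19 + 32 + 24 + 28 + 22 + 23 + 23)/7 = 24.4286
Deviations from mean: -5.4286, 7.5714, -0.4286, 3.5714, -2.4286, -1.4286, -1.4286
Σ(z_t−z̄)(z_{t+1}−z̄) = (-41.1020) + (-3.2449) + (-1.5306) + (-8.6735) + (3.4694) + (2.0408) = -49.0408
Denominator Σ(z_t−z̄)² = 109.7143
r_1 = -49.0408 / 109.7143 = -0.447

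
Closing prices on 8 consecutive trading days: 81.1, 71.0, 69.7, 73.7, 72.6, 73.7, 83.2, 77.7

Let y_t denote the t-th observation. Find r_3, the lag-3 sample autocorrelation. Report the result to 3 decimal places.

Mean ȳ = (81.1 + 71.0 + 69.7 + 73.7 + 72.6 + 73.7 + 83.2 + 77.7)/8 = 75.3375
Σ(y_t−ȳ)(y_{t+3}−ȳ) = (-9.4361) + (11.8739) + (9.2314) + (-12.8748) + (-6.4673) = -7.6730
Denominator Σ(y_t−ȳ)² = 164.0588
r_3 = -7.6730 / 164.0588 = -0.047

-0.047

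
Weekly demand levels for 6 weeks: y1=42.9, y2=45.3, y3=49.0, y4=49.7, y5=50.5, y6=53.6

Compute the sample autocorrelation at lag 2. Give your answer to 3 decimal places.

Mean ȳ = (42.9 + 45.3 + 49.0 + 49.7 + 50.5 + 53.6)/6 = 48.5000
Deviations from mean: -5.6000, -3.2000, 0.5000, 1.2000, 2.0000, 5.1000
Numerator Σ_{t=1}^{4}(y_t−ȳ)(y_{t+2}−ȳ) = 0.4800
Denominator Σ(y_t−ȳ)² = 73.3000
r_2 = 0.4800 / 73.3000 = 0.007

0.007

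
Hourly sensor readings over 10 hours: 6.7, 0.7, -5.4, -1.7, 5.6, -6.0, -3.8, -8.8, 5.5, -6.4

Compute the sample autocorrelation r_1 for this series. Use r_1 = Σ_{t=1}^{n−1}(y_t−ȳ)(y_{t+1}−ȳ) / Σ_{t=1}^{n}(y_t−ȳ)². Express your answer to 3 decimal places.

-0.280

Mean ȳ = (6.7 + 0.7 − 5.4 − 1.7 + 5.6 − 6.0 − 3.8 − 8.8 + 5.5 − 6.4)/10 = -1.3600
Numerator Σ_{t=1}^{9}(y_t−ȳ)(y_{t+1}−ȳ) = -81.1436
Denominator Σ(y_t−ȳ)² = 289.3840
r_1 = -81.1436 / 289.3840 = -0.280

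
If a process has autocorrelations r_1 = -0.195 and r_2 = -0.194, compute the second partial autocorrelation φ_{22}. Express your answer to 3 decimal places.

φ_{22} = (r_2 − r_1²) / (1 − r_1²)
r_1² = (-0.195)² = 0.038025
Numerator = -0.194 − 0.0380 = -0.2320; denominator = 1 − 0.0380 = 0.9620
φ_{22} = -0.2320 / 0.9620 = -0.241

-0.241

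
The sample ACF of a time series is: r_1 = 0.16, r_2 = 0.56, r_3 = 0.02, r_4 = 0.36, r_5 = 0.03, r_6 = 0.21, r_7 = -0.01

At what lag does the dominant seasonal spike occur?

2

The largest autocorrelation is r_2 = 0.56, with weaker echoes at lags 4 (0.36) and 6 (0.21); the remaining lags stay at or below 0.16.
The dominant spike at lag 2 indicates a seasonal period of 2.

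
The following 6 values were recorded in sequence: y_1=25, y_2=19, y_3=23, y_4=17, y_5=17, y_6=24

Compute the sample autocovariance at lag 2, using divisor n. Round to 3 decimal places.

Mean ȳ = (25 + 19 + 23 + 17 + 17 + 24)/6 = 20.8333
Σ_{t=1}^{4}(y_t−ȳ)(y_{t+2}−ȳ) = -4.3889
γ_2 = -4.3889 / 6 = -0.731

-0.731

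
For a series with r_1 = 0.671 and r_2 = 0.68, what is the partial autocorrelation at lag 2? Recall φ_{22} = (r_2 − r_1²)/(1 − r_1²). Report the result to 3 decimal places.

0.418

φ_{22} = (r_2 − r_1²) / (1 − r_1²)
r_1² = (0.671)² = 0.450241
Numerator = 0.68 − 0.4502 = 0.2298; denominator = 1 − 0.4502 = 0.5498
φ_{22} = 0.2298 / 0.5498 = 0.418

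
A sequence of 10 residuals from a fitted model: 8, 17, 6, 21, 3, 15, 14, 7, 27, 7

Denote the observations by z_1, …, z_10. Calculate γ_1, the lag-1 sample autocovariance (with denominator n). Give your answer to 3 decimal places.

Mean z̄ = (8 + 17 + 6 + 21 + 3 + 15 + 14 + 7 + 27 + 7)/10 = 12.5000
Σ_{t=1}^{9}(z_t−z̄)(z_{t+1}−z̄) = -373.2500
γ_1 = -373.2500 / 10 = -37.325

-37.325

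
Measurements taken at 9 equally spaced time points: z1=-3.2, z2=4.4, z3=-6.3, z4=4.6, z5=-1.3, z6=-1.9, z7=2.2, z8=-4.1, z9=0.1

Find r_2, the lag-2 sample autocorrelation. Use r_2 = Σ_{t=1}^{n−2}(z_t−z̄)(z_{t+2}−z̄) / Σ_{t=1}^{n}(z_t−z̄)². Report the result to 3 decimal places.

Mean z̄ = (-3.2 + 4.4 − 6.3 + 4.6 − 1.3 − 1.9 + 2.2 − 4.1 + 0.1)/9 = -0.6111
Σ(z_t−z̄)(z_{t+2}−z̄) = (14.7279) + (26.1135) + (3.9190) + (-6.7165) + (-1.9365) + (4.4968) + (1.9990) = 42.6031
Denominator Σ(z_t−z̄)² = 114.0489
r_2 = 42.6031 / 114.0489 = 0.374

0.374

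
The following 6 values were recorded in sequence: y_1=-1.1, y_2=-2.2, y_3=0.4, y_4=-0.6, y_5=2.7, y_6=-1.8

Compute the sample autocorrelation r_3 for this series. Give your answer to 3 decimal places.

-0.411

Mean ȳ = (-1.1 − 2.2 + 0.4 − 0.6 + 2.7 − 1.8)/6 = -0.4333
Deviations from mean: -0.6667, -1.7667, 0.8333, -0.1667, 3.1333, -1.3667
Σ(y_t−ȳ)(y_{t+3}−ȳ) = (0.1111) + (-5.5356) + (-1.1389) = -6.5633
Denominator Σ(y_t−ȳ)² = 15.9733
r_3 = -6.5633 / 15.9733 = -0.411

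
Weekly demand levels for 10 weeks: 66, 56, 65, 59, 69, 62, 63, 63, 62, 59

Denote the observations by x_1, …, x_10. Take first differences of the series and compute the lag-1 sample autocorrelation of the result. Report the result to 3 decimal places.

First differences Δx: -10, 9, -6, 10, -7, 1, 0, -1, -3
Mean of differences = -0.7778
Numerator Σ(Δx_t−Δx̄)(Δx_{t+1}−Δx̄) = -273.9383
Denominator Σ(Δx_t−Δx̄)² = 371.5556
r_1(Δx) = -273.9383 / 371.5556 = -0.737

-0.737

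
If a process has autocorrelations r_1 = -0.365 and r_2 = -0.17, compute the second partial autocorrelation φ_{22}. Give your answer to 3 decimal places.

-0.350

φ_{22} = (r_2 − r_1²) / (1 − r_1²)
r_1² = (-0.365)² = 0.133225
Numerator = -0.17 − 0.1332 = -0.3032; denominator = 1 − 0.1332 = 0.8668
φ_{22} = -0.3032 / 0.8668 = -0.350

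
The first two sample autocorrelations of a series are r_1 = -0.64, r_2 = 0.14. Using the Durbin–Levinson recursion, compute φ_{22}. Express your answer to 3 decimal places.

-0.457

φ_{22} = (r_2 − r_1²) / (1 − r_1²)
r_1² = (-0.64)² = 0.4096
Numerator = 0.14 − 0.4096 = -0.2696; denominator = 1 − 0.4096 = 0.5904
φ_{22} = -0.2696 / 0.5904 = -0.457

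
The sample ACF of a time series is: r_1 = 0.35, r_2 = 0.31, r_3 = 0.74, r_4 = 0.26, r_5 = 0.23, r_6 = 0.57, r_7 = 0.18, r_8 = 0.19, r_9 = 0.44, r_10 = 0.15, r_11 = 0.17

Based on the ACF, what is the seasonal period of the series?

3

The largest autocorrelation is r_3 = 0.74, with weaker echoes at lags 6 (0.57) and 9 (0.44); the remaining lags stay at or below 0.35. The elevated value at lag 1 (0.35), dropping to 0.31 at lag 2, reflects decaying short-term dependence rather than seasonality.
The dominant spike at lag 3 indicates a seasonal period of 3.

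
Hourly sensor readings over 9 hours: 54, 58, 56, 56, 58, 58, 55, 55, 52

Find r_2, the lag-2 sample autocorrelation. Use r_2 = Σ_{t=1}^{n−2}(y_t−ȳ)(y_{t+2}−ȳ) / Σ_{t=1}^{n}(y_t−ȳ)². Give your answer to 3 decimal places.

0.017

Mean ȳ = (54 + 58 + 56 + 56 + 58 + 58 + 55 + 55 + 52)/9 = 55.7778
Σ(y_t−ȳ)(y_{t+2}−ȳ) = (-0.3951) + (0.4938) + (0.4938) + (0.4938) + (-1.7284) + (-1.7284) + (2.9383) = 0.5679
Denominator Σ(y_t−ȳ)² = 33.5556
r_2 = 0.5679 / 33.5556 = 0.017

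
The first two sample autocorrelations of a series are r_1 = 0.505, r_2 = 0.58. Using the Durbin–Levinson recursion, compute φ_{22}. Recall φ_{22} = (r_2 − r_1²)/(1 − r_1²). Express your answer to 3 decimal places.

0.436

φ_{22} = (r_2 − r_1²) / (1 − r_1²)
r_1² = (0.505)² = 0.255025
Numerator = 0.58 − 0.2550 = 0.3250; denominator = 1 − 0.2550 = 0.7450
φ_{22} = 0.3250 / 0.7450 = 0.436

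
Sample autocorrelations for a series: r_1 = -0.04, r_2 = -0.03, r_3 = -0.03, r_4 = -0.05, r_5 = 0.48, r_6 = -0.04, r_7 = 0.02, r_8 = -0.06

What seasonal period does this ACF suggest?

The largest autocorrelation is r_5 = 0.48; the remaining lags stay at or below 0.02.
The dominant spike at lag 5 indicates a seasonal period of 5.

5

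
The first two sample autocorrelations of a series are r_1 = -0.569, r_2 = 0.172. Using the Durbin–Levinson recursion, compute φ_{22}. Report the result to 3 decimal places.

-0.224

φ_{22} = (r_2 − r_1²) / (1 − r_1²)
r_1² = (-0.569)² = 0.323761
Numerator = 0.172 − 0.3238 = -0.1518; denominator = 1 − 0.3238 = 0.6762
φ_{22} = -0.1518 / 0.6762 = -0.224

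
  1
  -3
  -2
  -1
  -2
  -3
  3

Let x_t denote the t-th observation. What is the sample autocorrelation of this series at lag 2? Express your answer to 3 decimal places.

Mean x̄ = (1 − 3 − 2 − 1 − 2 − 3 + 3)/7 = -1.0000
Deviations from mean: 2.0000, -2.0000, -1.0000, 0.0000, -1.0000, -2.0000, 4.0000
Numerator Σ_{t=1}^{5}(x_t−x̄)(x_{t+2}−x̄) = -5.0000
Denominator Σ(x_t−x̄)² = 30.0000
r_2 = -5.0000 / 30.0000 = -0.167

-0.167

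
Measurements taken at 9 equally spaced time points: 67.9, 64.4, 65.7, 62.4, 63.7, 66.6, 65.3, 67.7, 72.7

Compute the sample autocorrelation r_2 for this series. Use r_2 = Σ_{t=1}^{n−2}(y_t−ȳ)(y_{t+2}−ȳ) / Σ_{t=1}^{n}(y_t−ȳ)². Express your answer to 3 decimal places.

0.044

Mean ȳ = (67.9 + 64.4 + 65.7 + 62.4 + 63.7 + 66.6 + 65.3 + 67.7 + 72.7)/9 = 66.2667
Σ(y_t−ȳ)(y_{t+2}−ȳ) = (-0.9256) + (7.2178) + (1.4544) + (-1.2889) + (2.4811) + (0.4778) + (-6.2189) = 3.1978
Denominator Σ(y_t−ȳ)² = 72.5000
r_2 = 3.1978 / 72.5000 = 0.044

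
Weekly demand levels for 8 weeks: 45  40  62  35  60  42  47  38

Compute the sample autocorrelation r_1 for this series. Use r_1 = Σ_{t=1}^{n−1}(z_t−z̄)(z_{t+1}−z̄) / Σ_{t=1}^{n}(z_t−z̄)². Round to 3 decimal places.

Mean z̄ = (45 + 40 + 62 + 35 + 60 + 42 + 47 + 38)/8 = 46.1250
Deviations from mean: -1.1250, -6.1250, 15.8750, -11.1250, 13.8750, -4.1250, 0.8750, -8.1250
Σ(z_t−z̄)(z_{t+1}−z̄) = (6.8906) + (-97.2344) + (-176.6094) + (-154.3594) + (-57.2344) + (-3.6094) + (-7.1094) = -489.2656
Denominator Σ(z_t−z̄)² = 690.8750
r_1 = -489.2656 / 690.8750 = -0.708

-0.708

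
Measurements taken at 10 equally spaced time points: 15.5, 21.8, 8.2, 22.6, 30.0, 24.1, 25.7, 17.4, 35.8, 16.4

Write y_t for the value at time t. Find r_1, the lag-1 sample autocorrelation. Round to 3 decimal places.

Mean ȳ = (15.5 + 21.8 + 8.2 + 22.6 + 30.0 + 24.1 + 25.7 + 17.4 + 35.8 + 16.4)/10 = 21.7500
Numerator Σ_{t=1}^{9}(y_t−ȳ)(y_{t+1}−ȳ) = -130.2925
Denominator Σ(y_t−ȳ)² = 557.5250
r_1 = -130.2925 / 557.5250 = -0.234

-0.234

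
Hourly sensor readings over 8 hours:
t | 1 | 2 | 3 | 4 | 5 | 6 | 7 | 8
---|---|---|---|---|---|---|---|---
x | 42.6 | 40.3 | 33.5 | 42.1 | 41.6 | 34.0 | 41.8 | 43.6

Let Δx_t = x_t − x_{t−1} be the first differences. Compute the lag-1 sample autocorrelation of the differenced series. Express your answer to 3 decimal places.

-0.359

First differences Δx: -2.3, -6.8, 8.6, -0.5, -7.6, 7.8, 1.8
Mean of differences = 0.1429
Numerator Σ(Δx_t−Δx̄)(Δx_{t+1}−Δx̄) = -88.8147
Denominator Σ(Δx_t−Δx̄)² = 247.4371
r_1(Δx) = -88.8147 / 247.4371 = -0.359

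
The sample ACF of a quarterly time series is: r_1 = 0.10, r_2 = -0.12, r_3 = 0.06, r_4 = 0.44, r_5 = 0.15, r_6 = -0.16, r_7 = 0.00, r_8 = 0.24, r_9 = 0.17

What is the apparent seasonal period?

4

The largest autocorrelation is r_4 = 0.44, with a weaker echo at lag 8 (0.24); the remaining lags stay at or below 0.17.
The dominant spike at lag 4 indicates a seasonal period of 4.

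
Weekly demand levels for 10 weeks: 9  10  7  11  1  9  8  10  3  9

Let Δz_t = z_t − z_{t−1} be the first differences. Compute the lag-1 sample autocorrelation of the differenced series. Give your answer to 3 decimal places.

-0.718

First differences Δz: 1, -3, 4, -10, 8, -1, 2, -7, 6
Mean of differences = 0.0000
Numerator Σ(Δz_t−Δz̄)(Δz_{t+1}−Δz̄) = -201.0000
Denominator Σ(Δz_t−Δz̄)² = 280.0000
r_1(Δz) = -201.0000 / 280.0000 = -0.718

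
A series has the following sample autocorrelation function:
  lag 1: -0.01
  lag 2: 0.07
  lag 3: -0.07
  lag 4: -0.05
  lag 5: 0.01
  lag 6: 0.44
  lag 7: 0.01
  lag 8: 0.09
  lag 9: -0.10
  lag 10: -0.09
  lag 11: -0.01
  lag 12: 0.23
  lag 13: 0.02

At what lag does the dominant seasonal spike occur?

6

The largest autocorrelation is r_6 = 0.44, with a weaker echo at lag 12 (0.23); the remaining lags stay at or below 0.09.
The dominant spike at lag 6 indicates a seasonal period of 6.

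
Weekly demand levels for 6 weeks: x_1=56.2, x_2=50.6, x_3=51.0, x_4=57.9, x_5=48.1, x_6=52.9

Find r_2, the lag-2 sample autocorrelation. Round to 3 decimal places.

Mean x̄ = (56.2 + 50.6 + 51.0 + 57.9 + 48.1 + 52.9)/6 = 52.7833
Deviations from mean: 3.4167, -2.1833, -1.7833, 5.1167, -4.6833, 0.1167
Σ(x_t−x̄)(x_{t+2}−x̄) = (-6.0931) + (-11.1714) + (8.3519) + (0.5969) = -8.3156
Denominator Σ(x_t−x̄)² = 67.7483
r_2 = -8.3156 / 67.7483 = -0.123

-0.123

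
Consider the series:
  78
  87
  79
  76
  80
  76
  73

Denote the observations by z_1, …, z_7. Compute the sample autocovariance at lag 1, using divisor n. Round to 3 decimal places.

0.770

Mean z̄ = (78 + 87 + 79 + 76 + 80 + 76 + 73)/7 = 78.4286
Σ_{t=1}^{6}(z_t−z̄)(z_{t+1}−z̄) = 5.3878
γ_1 = 5.3878 / 7 = 0.770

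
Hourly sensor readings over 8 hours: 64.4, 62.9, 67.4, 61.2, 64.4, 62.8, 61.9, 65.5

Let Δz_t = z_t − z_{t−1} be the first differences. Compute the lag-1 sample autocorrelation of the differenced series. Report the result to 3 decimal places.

-0.702

First differences Δz: -1.5, 4.5, -6.2, 3.2, -1.6, -0.9, 3.6
Mean of differences = 0.1571
Numerator Σ(Δz_t−Δz̄)(Δz_{t+1}−Δz̄) = -61.2776
Denominator Σ(Δz_t−Δz̄)² = 87.3371
r_1(Δz) = -61.2776 / 87.3371 = -0.702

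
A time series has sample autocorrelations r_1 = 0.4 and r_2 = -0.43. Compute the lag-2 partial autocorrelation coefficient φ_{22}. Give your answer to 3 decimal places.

-0.702

φ_{22} = (r_2 − r_1²) / (1 − r_1²)
r_1² = (0.4)² = 0.16
Numerator = -0.43 − 0.1600 = -0.5900; denominator = 1 − 0.1600 = 0.8400
φ_{22} = -0.5900 / 0.8400 = -0.702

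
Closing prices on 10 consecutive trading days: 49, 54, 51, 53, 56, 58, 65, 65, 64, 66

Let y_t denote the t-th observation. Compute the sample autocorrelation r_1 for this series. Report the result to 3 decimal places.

0.664

Mean ȳ = (49 + 54 + 51 + 53 + 56 + 58 + 65 + 65 + 64 + 66)/10 = 58.1000
Numerator Σ_{t=1}^{9}(y_t−ȳ)(y_{t+1}−ȳ) = 247.7900
Denominator Σ(y_t−ȳ)² = 372.9000
r_1 = 247.7900 / 372.9000 = 0.664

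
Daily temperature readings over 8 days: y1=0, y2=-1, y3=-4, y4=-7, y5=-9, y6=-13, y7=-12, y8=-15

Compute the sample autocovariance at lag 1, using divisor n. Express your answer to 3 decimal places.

Mean ȳ = (0 − 1 − 4 − 7 − 9 − 13 − 12 − 15)/8 = -7.6250
Σ_{t=1}^{7}(y_t−ȳ)(y_{t+1}−ȳ) = 139.1094
γ_1 = 139.1094 / 8 = 17.389

17.389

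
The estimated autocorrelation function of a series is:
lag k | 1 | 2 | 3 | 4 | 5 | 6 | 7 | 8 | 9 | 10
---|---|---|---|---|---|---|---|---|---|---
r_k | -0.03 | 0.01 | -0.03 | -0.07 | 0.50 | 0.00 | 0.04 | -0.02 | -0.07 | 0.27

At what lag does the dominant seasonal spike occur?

The largest autocorrelation is r_5 = 0.50, with a weaker echo at lag 10 (0.27); the remaining lags stay at or below 0.04.
The dominant spike at lag 5 indicates a seasonal period of 5.

5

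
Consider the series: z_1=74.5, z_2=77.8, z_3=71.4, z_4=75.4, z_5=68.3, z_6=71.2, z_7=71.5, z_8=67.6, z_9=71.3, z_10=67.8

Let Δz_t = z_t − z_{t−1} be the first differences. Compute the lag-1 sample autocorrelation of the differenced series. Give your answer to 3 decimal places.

-0.790

First differences Δz: 3.3, -6.4, 4.0, -7.1, 2.9, 0.3, -3.9, 3.7, -3.5
Mean of differences = -0.7444
Numerator Σ(Δz_t−Δz̄)(Δz_{t+1}−Δz̄) = -128.7831
Denominator Σ(Δz_t−Δz̄)² = 162.9222
r_1(Δz) = -128.7831 / 162.9222 = -0.790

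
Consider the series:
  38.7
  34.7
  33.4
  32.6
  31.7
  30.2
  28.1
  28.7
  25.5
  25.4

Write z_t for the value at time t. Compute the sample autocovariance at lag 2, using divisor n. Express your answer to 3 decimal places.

Mean z̄ = (38.7 + 34.7 + 33.4 + 32.6 + 31.7 + 30.2 + 28.1 + 28.7 + 25.5 + 25.4)/10 = 30.9000
Σ_{t=1}^{8}(z_t−z̄)(z_{t+2}−z̄) = 53.2900
γ_2 = 53.2900 / 10 = 5.329

5.329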